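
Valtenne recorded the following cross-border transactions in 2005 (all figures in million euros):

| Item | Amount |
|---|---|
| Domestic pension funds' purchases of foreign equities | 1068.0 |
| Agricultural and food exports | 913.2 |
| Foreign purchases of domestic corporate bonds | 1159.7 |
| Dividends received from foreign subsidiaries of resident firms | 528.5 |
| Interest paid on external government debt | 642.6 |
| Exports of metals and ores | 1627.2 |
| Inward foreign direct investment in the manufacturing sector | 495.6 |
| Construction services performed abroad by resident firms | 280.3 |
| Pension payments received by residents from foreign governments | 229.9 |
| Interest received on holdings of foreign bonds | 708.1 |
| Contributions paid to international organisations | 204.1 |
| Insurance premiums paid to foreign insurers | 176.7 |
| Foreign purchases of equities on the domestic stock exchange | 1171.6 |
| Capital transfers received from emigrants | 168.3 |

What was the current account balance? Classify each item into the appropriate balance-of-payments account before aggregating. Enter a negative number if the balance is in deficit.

Goods: 1627.2 + 913.2 = 2540.4
Services: 280.3 - 176.7 = 103.6
Primary income: -642.6 + 528.5 + 708.1 = 594.0
Secondary income: 229.9 - 204.1 = 25.8
Current account = 2540.4 + 103.6 + 594.0 + 25.8 = 3263.8
(Excluded from the current account — financial account: domestic pension funds' purchases of foreign equities 1068.0, foreign purchases of domestic corporate bonds 1159.7, inward foreign direct investment in the manufacturing sector 495.6, foreign purchases of equities on the domestic stock exchange 1171.6; capital account: capital transfers received from emigrants 168.3.)

3263.8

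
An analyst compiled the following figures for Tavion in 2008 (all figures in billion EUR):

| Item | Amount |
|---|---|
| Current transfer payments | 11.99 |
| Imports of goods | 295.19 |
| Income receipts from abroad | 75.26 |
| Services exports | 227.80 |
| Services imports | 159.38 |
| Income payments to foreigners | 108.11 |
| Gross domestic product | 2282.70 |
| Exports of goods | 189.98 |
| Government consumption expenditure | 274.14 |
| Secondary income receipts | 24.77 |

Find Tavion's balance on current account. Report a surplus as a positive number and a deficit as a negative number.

-56.86

Goods balance = 189.98 - 295.19 = -105.21
Services balance = 227.80 - 159.38 = 68.42
Trade balance (goods + services) = -105.21 + 68.42 = -36.79
Net primary income = 75.26 - 108.11 = -32.85
Net secondary income = 24.77 - 11.99 = 12.78
Current account = -36.79 + (-32.85) + 12.78 = -56.86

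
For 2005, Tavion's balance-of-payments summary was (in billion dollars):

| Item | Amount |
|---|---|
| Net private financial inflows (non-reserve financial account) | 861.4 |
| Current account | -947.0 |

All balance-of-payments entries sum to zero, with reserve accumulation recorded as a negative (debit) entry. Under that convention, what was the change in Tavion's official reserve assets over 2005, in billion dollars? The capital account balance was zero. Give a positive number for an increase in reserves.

-85.6

Official reserve transactions balance = -((-947.0) + 861.4) = 85.6
An accumulation of reserves is recorded as a debit (negative entry), so the change in the stock of reserves is the negative of that balance.
Change in official reserves = -(85.6) = -85.6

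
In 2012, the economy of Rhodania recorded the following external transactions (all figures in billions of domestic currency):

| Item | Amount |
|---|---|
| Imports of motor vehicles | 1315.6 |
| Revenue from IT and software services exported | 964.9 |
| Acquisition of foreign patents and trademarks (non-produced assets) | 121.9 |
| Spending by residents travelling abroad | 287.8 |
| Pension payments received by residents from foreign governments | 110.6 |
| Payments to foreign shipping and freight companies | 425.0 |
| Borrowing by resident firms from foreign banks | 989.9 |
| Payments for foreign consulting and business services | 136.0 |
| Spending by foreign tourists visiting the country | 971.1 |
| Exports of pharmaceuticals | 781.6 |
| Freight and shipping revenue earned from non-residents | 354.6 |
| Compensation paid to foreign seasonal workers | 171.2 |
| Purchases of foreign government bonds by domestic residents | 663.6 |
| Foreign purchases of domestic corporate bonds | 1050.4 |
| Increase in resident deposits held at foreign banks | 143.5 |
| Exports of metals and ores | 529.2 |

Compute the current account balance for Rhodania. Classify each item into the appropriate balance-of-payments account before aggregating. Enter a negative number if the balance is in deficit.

1376.4

Goods: -1315.6 + 529.2 + 781.6 = -4.8
Services: -287.8 - 425.0 + 354.6 + 964.9 - 136.0 + 971.1 = 1441.8
Primary income: -171.2
Secondary income: 110.6
Current account = (-4.8) + 1441.8 + (-171.2) + 110.6 = 1376.4
(Excluded from the current account — capital account: acquisition of foreign patents and trademarks (non-produced assets) 121.9; financial account: borrowing by resident firms from foreign banks 989.9, purchases of foreign government bonds by domestic residents 663.6, foreign purchases of domestic corporate bonds 1050.4, increase in resident deposits held at foreign banks 143.5.)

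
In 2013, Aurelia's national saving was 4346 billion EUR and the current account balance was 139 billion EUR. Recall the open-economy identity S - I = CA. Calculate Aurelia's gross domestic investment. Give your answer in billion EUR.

4207

S - I = CA (net lending to the rest of the world).
I = S - CA = 4346 - 139 = 4207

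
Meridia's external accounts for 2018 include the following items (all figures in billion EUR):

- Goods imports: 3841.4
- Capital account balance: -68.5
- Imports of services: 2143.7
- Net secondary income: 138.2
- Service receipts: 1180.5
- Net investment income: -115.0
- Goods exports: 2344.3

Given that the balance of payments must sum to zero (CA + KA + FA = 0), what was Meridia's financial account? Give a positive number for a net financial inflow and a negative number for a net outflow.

2505.6

Goods balance = 2344.3 - 3841.4 = -1497.1
Services balance = 1180.5 - 2143.7 = -963.2
Trade balance (goods + services) = -1497.1 + (-963.2) = -2460.3
Net primary income = -115.0
Net secondary income = 138.2
Current account = -2460.3 + (-115.0) + 138.2 = -2437.1
Financial account = -(-2437.1 + (-68.5)) = 2505.6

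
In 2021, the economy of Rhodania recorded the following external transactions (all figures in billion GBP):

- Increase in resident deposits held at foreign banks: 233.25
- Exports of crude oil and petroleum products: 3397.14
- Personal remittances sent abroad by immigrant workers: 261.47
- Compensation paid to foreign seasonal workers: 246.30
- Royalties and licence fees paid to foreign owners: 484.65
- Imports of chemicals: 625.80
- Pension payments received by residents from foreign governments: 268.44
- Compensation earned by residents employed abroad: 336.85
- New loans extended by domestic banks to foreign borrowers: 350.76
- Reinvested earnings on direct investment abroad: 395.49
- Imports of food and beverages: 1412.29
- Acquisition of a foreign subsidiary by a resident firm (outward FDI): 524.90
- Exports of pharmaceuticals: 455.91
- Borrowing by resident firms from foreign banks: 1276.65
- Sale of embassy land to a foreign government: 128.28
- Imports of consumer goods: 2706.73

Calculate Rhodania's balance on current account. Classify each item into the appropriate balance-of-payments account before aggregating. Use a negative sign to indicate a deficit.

-883.41

Goods: -625.80 + 455.91 - 2706.73 + 3397.14 - 1412.29 = -891.77
Services: -484.65
Primary income: 395.49 - 246.30 + 336.85 = 486.04
Secondary income: -261.47 + 268.44 = 6.97
Current account = (-891.77) + (-484.65) + 486.04 + 6.97 = -883.41
(Excluded from the current account — financial account: increase in resident deposits held at foreign banks 233.25, new loans extended by domestic banks to foreign borrowers 350.76, acquisition of a foreign subsidiary by a resident firm (outward FDI) 524.90, borrowing by resident firms from foreign banks 1276.65; capital account: sale of embassy land to a foreign government 128.28.)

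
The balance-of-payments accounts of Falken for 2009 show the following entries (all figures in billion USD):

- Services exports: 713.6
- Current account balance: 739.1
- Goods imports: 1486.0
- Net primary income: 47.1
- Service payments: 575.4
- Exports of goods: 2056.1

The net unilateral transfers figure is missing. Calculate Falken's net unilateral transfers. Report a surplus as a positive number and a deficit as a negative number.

Current account = goods balance + services balance + net primary income + net secondary income
Sum of the known components = 755.4
Net unilateral transfers = CA - (known components) = 739.1 - 755.4 = -16.3

-16.3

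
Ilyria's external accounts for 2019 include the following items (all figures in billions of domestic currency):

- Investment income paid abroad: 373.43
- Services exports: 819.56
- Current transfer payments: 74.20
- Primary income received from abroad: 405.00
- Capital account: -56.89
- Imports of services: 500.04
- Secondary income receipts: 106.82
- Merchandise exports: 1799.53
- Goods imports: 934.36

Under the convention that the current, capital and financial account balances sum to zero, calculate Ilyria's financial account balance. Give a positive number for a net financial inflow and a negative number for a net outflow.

Goods balance = 1799.53 - 934.36 = 865.17
Services balance = 819.56 - 500.04 = 319.52
Trade balance (goods + services) = 865.17 + 319.52 = 1184.69
Net primary income = 405.00 - 373.43 = 31.57
Net secondary income = 106.82 - 74.20 = 32.62
Current account = 1184.69 + 31.57 + 32.62 = 1248.88
Financial account = -(1248.88 + (-56.89)) = -1191.99

-1191.99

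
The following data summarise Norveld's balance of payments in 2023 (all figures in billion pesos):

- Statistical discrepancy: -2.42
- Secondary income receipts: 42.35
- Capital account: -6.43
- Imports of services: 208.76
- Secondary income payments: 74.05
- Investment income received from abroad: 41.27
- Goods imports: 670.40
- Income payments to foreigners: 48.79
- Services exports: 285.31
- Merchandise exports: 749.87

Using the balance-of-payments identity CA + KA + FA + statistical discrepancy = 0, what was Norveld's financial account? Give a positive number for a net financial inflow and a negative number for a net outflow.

-107.95

Goods balance = 749.87 - 670.40 = 79.47
Services balance = 285.31 - 208.76 = 76.55
Trade balance (goods + services) = 79.47 + 76.55 = 156.02
Net primary income = 41.27 - 48.79 = -7.52
Net secondary income = 42.35 - 74.05 = -31.70
Current account = 156.02 + (-7.52) + (-31.70) = 116.80
Financial account = -(116.80 + (-6.43) + (-2.42)) = -107.95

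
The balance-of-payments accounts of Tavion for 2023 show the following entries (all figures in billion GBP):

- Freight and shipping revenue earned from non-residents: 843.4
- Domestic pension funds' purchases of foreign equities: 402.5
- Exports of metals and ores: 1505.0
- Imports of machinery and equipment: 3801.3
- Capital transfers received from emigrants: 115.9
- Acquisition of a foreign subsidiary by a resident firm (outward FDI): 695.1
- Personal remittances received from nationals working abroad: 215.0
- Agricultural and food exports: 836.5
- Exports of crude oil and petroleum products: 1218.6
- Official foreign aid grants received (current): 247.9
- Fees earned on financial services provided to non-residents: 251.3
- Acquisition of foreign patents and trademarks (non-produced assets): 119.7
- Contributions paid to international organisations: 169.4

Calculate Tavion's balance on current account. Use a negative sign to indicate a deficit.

Goods: 1505.0 - 3801.3 + 836.5 + 1218.6 = -241.2
Services: 843.4 + 251.3 = 1094.7
Secondary income: -169.4 + 247.9 + 215.0 = 293.5
Current account = (-241.2) + 1094.7 + 293.5 = 1147.0
(Excluded from the current account — financial account: domestic pension funds' purchases of foreign equities 402.5, acquisition of a foreign subsidiary by a resident firm (outward FDI) 695.1; capital account: capital transfers received from emigrants 115.9, acquisition of foreign patents and trademarks (non-produced assets) 119.7.)

1147.0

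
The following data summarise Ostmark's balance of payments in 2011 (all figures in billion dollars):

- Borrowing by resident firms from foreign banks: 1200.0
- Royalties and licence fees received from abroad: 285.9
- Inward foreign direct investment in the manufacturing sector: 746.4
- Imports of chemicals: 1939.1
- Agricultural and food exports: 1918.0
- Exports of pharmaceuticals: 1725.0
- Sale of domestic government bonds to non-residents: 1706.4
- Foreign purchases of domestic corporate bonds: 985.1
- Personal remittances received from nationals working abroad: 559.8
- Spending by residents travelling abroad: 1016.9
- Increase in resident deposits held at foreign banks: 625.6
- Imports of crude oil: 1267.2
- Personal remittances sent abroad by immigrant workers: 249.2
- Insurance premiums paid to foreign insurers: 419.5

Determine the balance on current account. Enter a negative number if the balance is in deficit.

Goods: -1939.1 - 1267.2 + 1725.0 + 1918.0 = 436.7
Services: -419.5 - 1016.9 + 285.9 = -1150.5
Secondary income: 559.8 - 249.2 = 310.6
Current account = 436.7 + (-1150.5) + 310.6 = -403.2
(Excluded from the current account — financial account: borrowing by resident firms from foreign banks 1200.0, inward foreign direct investment in the manufacturing sector 746.4, sale of domestic government bonds to non-residents 1706.4, foreign purchases of domestic corporate bonds 985.1, increase in resident deposits held at foreign banks 625.6.)

-403.2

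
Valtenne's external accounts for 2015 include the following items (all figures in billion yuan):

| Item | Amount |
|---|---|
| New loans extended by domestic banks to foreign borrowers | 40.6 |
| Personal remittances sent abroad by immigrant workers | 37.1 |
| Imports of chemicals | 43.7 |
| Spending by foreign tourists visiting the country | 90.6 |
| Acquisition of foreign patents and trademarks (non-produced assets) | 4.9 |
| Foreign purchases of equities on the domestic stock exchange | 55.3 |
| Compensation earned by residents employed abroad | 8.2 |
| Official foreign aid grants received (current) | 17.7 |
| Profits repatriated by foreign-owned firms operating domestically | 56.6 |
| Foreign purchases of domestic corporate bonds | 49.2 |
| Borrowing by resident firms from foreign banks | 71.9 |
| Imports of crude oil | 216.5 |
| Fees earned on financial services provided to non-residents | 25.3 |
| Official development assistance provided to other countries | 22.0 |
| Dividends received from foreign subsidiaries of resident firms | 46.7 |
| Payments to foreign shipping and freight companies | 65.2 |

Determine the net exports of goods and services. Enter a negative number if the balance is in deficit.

Goods: -216.5 - 43.7 = -260.2
Services: 90.6 - 65.2 + 25.3 = 50.7
Trade balance = -260.2 + 50.7 = -209.5
(Excluded from the trade balance — financial account: new loans extended by domestic banks to foreign borrowers 40.6, foreign purchases of equities on the domestic stock exchange 55.3, foreign purchases of domestic corporate bonds 49.2, borrowing by resident firms from foreign banks 71.9; secondary income: personal remittances sent abroad by immigrant workers 37.1, official foreign aid grants received (current) 17.7, official development assistance provided to other countries 22.0; capital account: acquisition of foreign patents and trademarks (non-produced assets) 4.9; primary income: compensation earned by residents employed abroad 8.2, profits repatriated by foreign-owned firms operating domestically 56.6, dividends received from foreign subsidiaries of resident firms 46.7.)

-209.5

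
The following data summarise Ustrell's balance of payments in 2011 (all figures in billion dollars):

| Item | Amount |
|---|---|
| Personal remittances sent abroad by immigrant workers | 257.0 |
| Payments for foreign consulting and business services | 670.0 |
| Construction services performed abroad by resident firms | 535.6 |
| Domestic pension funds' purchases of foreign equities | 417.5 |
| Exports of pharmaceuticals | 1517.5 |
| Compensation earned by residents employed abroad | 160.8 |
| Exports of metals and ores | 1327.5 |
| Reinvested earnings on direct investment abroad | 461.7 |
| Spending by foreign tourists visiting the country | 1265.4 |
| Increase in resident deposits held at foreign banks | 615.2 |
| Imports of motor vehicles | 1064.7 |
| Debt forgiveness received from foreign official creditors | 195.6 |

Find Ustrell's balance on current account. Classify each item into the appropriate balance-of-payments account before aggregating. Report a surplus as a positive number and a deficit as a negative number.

3276.8

Goods: 1517.5 - 1064.7 + 1327.5 = 1780.3
Services: 535.6 + 1265.4 - 670.0 = 1131.0
Primary income: 160.8 + 461.7 = 622.5
Secondary income: -257.0
Current account = 1780.3 + 1131.0 + 622.5 + (-257.0) = 3276.8
(Excluded from the current account — financial account: domestic pension funds' purchases of foreign equities 417.5, increase in resident deposits held at foreign banks 615.2; capital account: debt forgiveness received from foreign official creditors 195.6.)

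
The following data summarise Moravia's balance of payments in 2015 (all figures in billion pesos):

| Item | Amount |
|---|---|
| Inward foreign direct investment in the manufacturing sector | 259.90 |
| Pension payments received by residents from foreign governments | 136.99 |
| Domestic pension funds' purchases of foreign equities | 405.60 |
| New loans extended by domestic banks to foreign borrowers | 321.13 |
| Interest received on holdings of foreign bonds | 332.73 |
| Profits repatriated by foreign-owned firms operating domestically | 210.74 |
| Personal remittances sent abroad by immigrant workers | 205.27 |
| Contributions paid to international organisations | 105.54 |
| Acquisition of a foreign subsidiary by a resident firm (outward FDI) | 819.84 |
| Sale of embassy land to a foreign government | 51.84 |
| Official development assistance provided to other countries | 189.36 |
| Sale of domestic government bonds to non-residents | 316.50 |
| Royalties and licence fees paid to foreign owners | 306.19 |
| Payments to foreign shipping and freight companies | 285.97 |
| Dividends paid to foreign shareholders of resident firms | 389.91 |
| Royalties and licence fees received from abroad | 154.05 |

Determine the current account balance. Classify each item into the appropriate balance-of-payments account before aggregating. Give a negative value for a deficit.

Services: -306.19 - 285.97 + 154.05 = -438.11
Primary income: -389.91 - 210.74 + 332.73 = -267.92
Secondary income: -105.54 + 136.99 - 205.27 - 189.36 = -363.18
Current account = (-438.11) + (-267.92) + (-363.18) = -1069.21
(Excluded from the current account — financial account: inward foreign direct investment in the manufacturing sector 259.90, domestic pension funds' purchases of foreign equities 405.60, new loans extended by domestic banks to foreign borrowers 321.13, acquisition of a foreign subsidiary by a resident firm (outward FDI) 819.84, sale of domestic government bonds to non-residents 316.50; capital account: sale of embassy land to a foreign government 51.84.)

-1069.21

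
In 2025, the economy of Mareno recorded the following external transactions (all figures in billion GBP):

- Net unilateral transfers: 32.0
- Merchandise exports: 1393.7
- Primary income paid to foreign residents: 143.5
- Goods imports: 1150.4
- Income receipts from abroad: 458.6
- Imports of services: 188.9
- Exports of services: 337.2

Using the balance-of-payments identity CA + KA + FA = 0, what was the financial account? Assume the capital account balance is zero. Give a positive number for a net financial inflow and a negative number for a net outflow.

Goods balance = 1393.7 - 1150.4 = 243.3
Services balance = 337.2 - 188.9 = 148.3
Trade balance (goods + services) = 243.3 + 148.3 = 391.6
Net primary income = 458.6 - 143.5 = 315.1
Net secondary income = 32.0
Current account = 391.6 + 315.1 + 32.0 = 738.7
Financial account = -(738.7) = -738.7

-738.7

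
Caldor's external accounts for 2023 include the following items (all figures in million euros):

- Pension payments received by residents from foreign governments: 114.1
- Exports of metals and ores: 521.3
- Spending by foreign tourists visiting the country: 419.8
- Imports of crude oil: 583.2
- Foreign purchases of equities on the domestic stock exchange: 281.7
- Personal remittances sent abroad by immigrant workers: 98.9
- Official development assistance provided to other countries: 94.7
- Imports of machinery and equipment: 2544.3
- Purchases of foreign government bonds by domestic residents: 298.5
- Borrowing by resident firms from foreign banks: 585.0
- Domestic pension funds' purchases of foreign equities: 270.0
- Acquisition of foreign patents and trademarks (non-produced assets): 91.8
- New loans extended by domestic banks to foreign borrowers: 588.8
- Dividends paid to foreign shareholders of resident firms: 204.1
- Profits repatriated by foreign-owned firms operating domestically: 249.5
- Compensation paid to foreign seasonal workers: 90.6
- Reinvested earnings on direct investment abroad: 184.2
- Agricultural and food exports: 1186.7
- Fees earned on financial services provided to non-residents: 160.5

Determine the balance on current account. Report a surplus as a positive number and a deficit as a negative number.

Goods: -583.2 - 2544.3 + 521.3 + 1186.7 = -1419.5
Services: 419.8 + 160.5 = 580.3
Primary income: 184.2 - 249.5 - 204.1 - 90.6 = -360.0
Secondary income: 114.1 - 94.7 - 98.9 = -79.5
Current account = (-1419.5) + 580.3 + (-360.0) + (-79.5) = -1278.7
(Excluded from the current account — financial account: foreign purchases of equities on the domestic stock exchange 281.7, purchases of foreign government bonds by domestic residents 298.5, borrowing by resident firms from foreign banks 585.0, domestic pension funds' purchases of foreign equities 270.0, new loans extended by domestic banks to foreign borrowers 588.8; capital account: acquisition of foreign patents and trademarks (non-produced assets) 91.8.)

-1278.7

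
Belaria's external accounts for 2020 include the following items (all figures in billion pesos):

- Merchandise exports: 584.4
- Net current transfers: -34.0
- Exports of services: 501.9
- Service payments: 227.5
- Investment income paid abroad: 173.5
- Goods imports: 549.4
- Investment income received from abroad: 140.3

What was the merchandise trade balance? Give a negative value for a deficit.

35.0

Goods balance = 584.4 - 549.4 = 35.0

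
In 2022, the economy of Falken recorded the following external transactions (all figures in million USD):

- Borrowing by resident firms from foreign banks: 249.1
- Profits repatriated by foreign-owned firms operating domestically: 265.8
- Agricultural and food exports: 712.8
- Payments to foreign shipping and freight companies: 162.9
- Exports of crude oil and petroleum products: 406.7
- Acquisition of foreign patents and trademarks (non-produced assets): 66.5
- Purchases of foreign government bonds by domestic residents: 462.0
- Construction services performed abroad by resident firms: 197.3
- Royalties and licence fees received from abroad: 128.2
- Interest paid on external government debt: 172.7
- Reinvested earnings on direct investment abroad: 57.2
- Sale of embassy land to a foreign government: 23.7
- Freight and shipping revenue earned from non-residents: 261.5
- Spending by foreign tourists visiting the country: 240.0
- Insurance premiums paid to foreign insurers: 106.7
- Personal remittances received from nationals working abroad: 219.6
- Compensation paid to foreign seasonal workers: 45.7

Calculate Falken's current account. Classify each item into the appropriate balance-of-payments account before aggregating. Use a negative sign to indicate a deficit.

1469.5

Goods: 406.7 + 712.8 = 1119.5
Services: 261.5 - 162.9 - 106.7 + 197.3 + 240.0 + 128.2 = 557.4
Primary income: -265.8 - 172.7 + 57.2 - 45.7 = -427.0
Secondary income: 219.6
Current account = 1119.5 + 557.4 + (-427.0) + 219.6 = 1469.5
(Excluded from the current account — financial account: borrowing by resident firms from foreign banks 249.1, purchases of foreign government bonds by domestic residents 462.0; capital account: acquisition of foreign patents and trademarks (non-produced assets) 66.5, sale of embassy land to a foreign government 23.7.)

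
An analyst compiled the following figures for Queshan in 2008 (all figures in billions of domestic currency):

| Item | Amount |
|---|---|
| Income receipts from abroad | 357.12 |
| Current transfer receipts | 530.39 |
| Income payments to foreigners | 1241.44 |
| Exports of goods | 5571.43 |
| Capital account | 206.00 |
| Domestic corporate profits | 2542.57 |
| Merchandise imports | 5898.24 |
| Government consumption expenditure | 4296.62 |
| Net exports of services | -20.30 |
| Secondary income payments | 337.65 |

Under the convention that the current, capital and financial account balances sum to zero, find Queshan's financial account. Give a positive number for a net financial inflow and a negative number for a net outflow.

Goods balance = 5571.43 - 5898.24 = -326.81
Services balance = -20.30
Trade balance (goods + services) = -326.81 + (-20.30) = -347.11
Net primary income = 357.12 - 1241.44 = -884.32
Net secondary income = 530.39 - 337.65 = 192.74
Current account = -347.11 + (-884.32) + 192.74 = -1038.69
Financial account = -(-1038.69 + 206.00) = 832.69

832.69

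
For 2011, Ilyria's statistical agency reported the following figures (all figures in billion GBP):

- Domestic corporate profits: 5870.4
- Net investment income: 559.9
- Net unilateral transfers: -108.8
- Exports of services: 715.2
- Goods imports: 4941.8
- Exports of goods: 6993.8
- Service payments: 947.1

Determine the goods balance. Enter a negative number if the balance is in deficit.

Goods balance = 6993.8 - 4941.8 = 2052.0

2052.0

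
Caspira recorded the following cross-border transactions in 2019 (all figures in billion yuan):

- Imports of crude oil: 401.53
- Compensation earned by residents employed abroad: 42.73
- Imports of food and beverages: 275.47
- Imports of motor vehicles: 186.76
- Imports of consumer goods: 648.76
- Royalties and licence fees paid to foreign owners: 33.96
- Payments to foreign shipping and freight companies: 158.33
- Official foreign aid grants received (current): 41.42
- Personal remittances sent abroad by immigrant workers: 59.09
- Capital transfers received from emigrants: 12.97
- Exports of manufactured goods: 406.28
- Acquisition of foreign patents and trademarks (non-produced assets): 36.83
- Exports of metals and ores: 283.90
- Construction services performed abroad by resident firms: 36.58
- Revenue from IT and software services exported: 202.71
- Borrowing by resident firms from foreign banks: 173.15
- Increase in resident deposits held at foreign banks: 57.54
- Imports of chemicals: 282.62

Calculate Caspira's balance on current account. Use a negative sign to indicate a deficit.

Goods: 283.90 - 401.53 - 186.76 - 282.62 - 648.76 - 275.47 + 406.28 = -1104.96
Services: 202.71 - 33.96 - 158.33 + 36.58 = 47.00
Primary income: 42.73
Secondary income: 41.42 - 59.09 = -17.67
Current account = (-1104.96) + 47.00 + 42.73 + (-17.67) = -1032.90
(Excluded from the current account — capital account: capital transfers received from emigrants 12.97, acquisition of foreign patents and trademarks (non-produced assets) 36.83; financial account: borrowing by resident firms from foreign banks 173.15, increase in resident deposits held at foreign banks 57.54.)

-1032.90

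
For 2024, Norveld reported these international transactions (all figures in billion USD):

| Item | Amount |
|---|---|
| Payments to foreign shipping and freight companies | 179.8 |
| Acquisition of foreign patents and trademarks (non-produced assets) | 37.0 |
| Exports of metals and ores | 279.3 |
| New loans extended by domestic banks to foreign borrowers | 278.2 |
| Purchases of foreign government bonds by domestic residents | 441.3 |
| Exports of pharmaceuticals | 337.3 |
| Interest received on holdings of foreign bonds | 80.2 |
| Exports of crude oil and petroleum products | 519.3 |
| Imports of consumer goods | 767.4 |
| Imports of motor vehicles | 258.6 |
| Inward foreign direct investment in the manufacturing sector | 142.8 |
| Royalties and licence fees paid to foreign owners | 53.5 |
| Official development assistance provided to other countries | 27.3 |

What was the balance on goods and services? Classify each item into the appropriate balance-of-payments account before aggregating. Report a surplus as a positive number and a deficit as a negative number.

-123.4

Goods: -258.6 + 337.3 + 519.3 - 767.4 + 279.3 = 109.9
Services: -179.8 - 53.5 = -233.3
Trade balance = 109.9 + (-233.3) = -123.4
(Excluded from the trade balance — capital account: acquisition of foreign patents and trademarks (non-produced assets) 37.0; financial account: new loans extended by domestic banks to foreign borrowers 278.2, purchases of foreign government bonds by domestic residents 441.3, inward foreign direct investment in the manufacturing sector 142.8; primary income: interest received on holdings of foreign bonds 80.2; secondary income: official development assistance provided to other countries 27.3.)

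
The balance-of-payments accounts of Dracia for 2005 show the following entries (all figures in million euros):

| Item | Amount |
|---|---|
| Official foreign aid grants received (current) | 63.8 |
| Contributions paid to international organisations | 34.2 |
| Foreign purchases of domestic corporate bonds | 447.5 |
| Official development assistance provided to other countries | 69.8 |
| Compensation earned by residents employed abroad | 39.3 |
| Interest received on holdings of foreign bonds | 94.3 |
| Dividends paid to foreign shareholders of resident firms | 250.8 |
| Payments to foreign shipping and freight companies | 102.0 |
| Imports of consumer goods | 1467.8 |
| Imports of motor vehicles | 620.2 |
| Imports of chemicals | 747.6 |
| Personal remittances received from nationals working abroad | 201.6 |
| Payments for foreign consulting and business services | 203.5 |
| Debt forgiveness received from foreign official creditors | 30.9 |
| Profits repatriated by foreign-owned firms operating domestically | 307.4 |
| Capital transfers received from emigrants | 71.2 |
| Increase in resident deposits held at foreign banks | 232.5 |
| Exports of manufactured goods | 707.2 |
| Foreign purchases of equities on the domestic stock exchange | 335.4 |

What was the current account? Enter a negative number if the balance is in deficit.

-2697.1

Goods: -1467.8 - 620.2 - 747.6 + 707.2 = -2128.4
Services: -203.5 - 102.0 = -305.5
Primary income: -250.8 + 39.3 + 94.3 - 307.4 = -424.6
Secondary income: -69.8 + 63.8 + 201.6 - 34.2 = 161.4
Current account = (-2128.4) + (-305.5) + (-424.6) + 161.4 = -2697.1
(Excluded from the current account — financial account: foreign purchases of domestic corporate bonds 447.5, increase in resident deposits held at foreign banks 232.5, foreign purchases of equities on the domestic stock exchange 335.4; capital account: debt forgiveness received from foreign official creditors 30.9, capital transfers received from emigrants 71.2.)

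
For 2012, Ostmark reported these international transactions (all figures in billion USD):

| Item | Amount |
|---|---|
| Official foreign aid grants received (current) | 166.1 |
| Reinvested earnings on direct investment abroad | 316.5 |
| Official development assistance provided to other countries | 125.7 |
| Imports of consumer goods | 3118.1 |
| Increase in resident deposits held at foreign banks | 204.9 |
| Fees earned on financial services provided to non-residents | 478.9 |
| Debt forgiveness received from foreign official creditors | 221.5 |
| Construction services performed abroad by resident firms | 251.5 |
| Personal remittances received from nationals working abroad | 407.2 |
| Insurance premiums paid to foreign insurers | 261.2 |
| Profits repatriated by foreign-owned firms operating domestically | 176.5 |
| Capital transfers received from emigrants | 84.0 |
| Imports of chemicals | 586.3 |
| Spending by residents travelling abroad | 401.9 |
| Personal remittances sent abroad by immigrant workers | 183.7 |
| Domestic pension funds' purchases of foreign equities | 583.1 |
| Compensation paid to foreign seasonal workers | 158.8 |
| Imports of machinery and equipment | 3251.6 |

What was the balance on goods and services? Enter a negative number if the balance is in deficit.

Goods: -3251.6 - 586.3 - 3118.1 = -6956.0
Services: 251.5 - 261.2 - 401.9 + 478.9 = 67.3
Trade balance = -6956.0 + 67.3 = -6888.7
(Excluded from the trade balance — secondary income: official foreign aid grants received (current) 166.1, official development assistance provided to other countries 125.7, personal remittances received from nationals working abroad 407.2, personal remittances sent abroad by immigrant workers 183.7; primary income: reinvested earnings on direct investment abroad 316.5, profits repatriated by foreign-owned firms operating domestically 176.5, compensation paid to foreign seasonal workers 158.8; financial account: increase in resident deposits held at foreign banks 204.9, domestic pension funds' purchases of foreign equities 583.1; capital account: debt forgiveness received from foreign official creditors 221.5, capital transfers received from emigrants 84.0.)

-6888.7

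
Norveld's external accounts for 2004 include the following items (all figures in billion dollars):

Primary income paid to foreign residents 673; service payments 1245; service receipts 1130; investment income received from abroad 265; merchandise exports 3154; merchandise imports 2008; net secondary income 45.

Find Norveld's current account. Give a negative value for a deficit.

Goods balance = 3154 - 2008 = 1146
Services balance = 1130 - 1245 = -115
Trade balance (goods + services) = 1146 + (-115) = 1031
Net primary income = 265 - 673 = -408
Net secondary income = 45
Current account = 1031 + (-408) + 45 = 668

668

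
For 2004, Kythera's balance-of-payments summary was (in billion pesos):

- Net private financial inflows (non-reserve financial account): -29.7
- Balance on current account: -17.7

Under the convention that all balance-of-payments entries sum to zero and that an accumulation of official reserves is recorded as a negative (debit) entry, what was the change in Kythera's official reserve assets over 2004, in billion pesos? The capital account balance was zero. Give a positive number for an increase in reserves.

-47.4

Official reserve transactions balance = -((-17.7) + (-29.7)) = 47.4
An accumulation of reserves is recorded as a debit (negative entry), so the change in the stock of reserves is the negative of that balance.
Change in official reserves = -(47.4) = -47.4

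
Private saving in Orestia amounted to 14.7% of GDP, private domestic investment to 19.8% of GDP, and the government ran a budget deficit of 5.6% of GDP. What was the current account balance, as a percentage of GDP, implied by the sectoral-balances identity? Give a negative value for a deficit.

By the sectoral-balances identity, CA = (S_private - I) + (T - G).
Private balance = 14.7 - 19.8 = -5.1
Government balance (T - G) = -5.6
CA = -5.1 + (-5.6) = -10.7

-10.7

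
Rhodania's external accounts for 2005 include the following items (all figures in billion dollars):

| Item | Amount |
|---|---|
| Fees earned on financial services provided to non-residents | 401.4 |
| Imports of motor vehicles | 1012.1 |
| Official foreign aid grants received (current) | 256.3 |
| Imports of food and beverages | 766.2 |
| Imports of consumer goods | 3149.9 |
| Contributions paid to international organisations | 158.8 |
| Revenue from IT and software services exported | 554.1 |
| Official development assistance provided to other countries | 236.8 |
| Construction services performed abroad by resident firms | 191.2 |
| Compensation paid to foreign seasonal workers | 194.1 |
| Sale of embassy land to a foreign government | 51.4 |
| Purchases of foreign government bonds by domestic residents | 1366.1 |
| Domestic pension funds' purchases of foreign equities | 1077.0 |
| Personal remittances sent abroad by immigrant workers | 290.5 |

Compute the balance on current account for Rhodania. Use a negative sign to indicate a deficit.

Goods: -1012.1 - 766.2 - 3149.9 = -4928.2
Services: 554.1 + 191.2 + 401.4 = 1146.7
Primary income: -194.1
Secondary income: -158.8 - 236.8 + 256.3 - 290.5 = -429.8
Current account = (-4928.2) + 1146.7 + (-194.1) + (-429.8) = -4405.4
(Excluded from the current account — capital account: sale of embassy land to a foreign government 51.4; financial account: purchases of foreign government bonds by domestic residents 1366.1, domestic pension funds' purchases of foreign equities 1077.0.)

-4405.4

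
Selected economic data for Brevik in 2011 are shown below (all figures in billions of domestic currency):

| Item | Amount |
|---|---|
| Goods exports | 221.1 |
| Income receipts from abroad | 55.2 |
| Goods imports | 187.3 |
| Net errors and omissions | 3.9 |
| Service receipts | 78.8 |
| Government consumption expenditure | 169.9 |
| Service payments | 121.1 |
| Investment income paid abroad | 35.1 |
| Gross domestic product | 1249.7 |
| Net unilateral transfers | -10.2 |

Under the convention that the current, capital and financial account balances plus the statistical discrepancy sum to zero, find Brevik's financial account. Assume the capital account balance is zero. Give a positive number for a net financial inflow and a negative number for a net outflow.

-5.3

Goods balance = 221.1 - 187.3 = 33.8
Services balance = 78.8 - 121.1 = -42.3
Trade balance (goods + services) = 33.8 + (-42.3) = -8.5
Net primary income = 55.2 - 35.1 = 20.1
Net secondary income = -10.2
Current account = -8.5 + 20.1 + (-10.2) = 1.4
Financial account = -(1.4 + 3.9) = -5.3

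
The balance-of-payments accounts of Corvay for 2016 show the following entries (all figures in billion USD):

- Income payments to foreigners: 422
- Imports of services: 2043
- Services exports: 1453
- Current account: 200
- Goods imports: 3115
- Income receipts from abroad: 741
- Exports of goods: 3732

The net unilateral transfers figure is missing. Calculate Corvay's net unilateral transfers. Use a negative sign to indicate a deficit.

-146

Current account = goods balance + services balance + net primary income + net secondary income
Sum of the known components = 346
Net unilateral transfers = CA - (known components) = 200 - 346 = -146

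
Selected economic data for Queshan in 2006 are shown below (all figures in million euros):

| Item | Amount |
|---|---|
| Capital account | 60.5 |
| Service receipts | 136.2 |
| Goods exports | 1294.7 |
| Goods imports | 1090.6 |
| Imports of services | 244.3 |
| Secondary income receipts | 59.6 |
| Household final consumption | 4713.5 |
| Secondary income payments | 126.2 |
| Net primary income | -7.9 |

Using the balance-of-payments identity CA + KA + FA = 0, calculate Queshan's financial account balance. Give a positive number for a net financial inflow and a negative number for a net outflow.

-82.0

Goods balance = 1294.7 - 1090.6 = 204.1
Services balance = 136.2 - 244.3 = -108.1
Trade balance (goods + services) = 204.1 + (-108.1) = 96.0
Net primary income = -7.9
Net secondary income = 59.6 - 126.2 = -66.6
Current account = 96.0 + (-7.9) + (-66.6) = 21.5
Financial account = -(21.5 + 60.5) = -82.0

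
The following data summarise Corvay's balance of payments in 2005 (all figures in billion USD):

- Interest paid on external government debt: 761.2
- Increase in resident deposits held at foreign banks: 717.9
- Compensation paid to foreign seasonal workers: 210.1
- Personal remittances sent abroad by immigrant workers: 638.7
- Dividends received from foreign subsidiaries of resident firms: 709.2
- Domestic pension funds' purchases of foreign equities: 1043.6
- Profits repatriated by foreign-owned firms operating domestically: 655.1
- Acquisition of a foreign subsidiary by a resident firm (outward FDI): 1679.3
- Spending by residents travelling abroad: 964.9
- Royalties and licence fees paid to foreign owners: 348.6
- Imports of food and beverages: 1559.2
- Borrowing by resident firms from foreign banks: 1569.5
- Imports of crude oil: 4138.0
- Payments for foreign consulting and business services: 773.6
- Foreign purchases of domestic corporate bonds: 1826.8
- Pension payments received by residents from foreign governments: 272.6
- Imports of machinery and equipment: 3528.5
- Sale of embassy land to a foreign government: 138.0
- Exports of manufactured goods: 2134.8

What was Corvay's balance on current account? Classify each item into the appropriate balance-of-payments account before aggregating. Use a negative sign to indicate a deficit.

-10461.3

Goods: 2134.8 - 3528.5 - 1559.2 - 4138.0 = -7090.9
Services: -348.6 - 964.9 - 773.6 = -2087.1
Primary income: 709.2 - 761.2 - 655.1 - 210.1 = -917.2
Secondary income: -638.7 + 272.6 = -366.1
Current account = (-7090.9) + (-2087.1) + (-917.2) + (-366.1) = -10461.3
(Excluded from the current account — financial account: increase in resident deposits held at foreign banks 717.9, domestic pension funds' purchases of foreign equities 1043.6, acquisition of a foreign subsidiary by a resident firm (outward FDI) 1679.3, borrowing by resident firms from foreign banks 1569.5, foreign purchases of domestic corporate bonds 1826.8; capital account: sale of embassy land to a foreign government 138.0.)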